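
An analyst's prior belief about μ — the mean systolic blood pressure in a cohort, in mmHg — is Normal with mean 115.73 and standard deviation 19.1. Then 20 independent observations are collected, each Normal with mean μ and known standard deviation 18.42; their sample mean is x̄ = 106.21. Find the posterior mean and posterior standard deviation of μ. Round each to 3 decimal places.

Posterior mean ≈ 106.633; posterior SD ≈ 4.026

With known σ, the Normal prior is conjugate. Weight on the data is w = (n/σ²)/(n/σ² + 1/τ₀²) = 0.0589455/(0.0589455+0.00274115) = 0.95556.
Posterior mean = w·x̄ + (1−w)·μ₀ = 0.95556·106.21 + 0.044437·115.73 = 106.633. Posterior variance = 1/(0.0589455+0.00274115) = 16.2110, so SD = 4.026.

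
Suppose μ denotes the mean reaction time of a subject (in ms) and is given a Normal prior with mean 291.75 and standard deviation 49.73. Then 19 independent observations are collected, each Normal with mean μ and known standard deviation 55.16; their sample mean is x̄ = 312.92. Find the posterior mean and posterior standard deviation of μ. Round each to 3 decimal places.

Prior precision 1/τ₀² = 1/49.73² = 0.00040436; data precision n/σ² = 19/55.16² = 0.00624461.
Posterior precision = 0.00040436 + 0.00624461 = 0.00664896, giving posterior SD = 1/√0.00664896 = 12.264.
Posterior mean = (0.00040436·291.75 + 0.00624461·312.92) / 0.00664896 = 311.633.

Posterior mean ≈ 311.633; posterior SD ≈ 12.264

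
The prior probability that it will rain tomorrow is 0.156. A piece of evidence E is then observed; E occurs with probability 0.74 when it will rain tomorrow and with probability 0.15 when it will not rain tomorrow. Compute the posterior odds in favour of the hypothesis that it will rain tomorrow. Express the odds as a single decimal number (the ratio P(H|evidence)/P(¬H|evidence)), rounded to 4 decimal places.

Posterior odds ≈ 0.9118

Prior odds = 0.156/(1−0.156) = 0.18483.
Likelihood ratio for E = 0.74/0.15 = 4.9333.
Posterior odds = prior odds × LR = 0.91185.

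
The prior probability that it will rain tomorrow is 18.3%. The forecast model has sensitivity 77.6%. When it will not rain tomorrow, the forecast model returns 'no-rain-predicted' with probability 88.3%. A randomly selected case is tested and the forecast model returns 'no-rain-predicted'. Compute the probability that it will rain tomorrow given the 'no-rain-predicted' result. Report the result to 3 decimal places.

Write H for 'it will rain tomorrow'. Prior odds H:¬H = 0.183/0.817 = 0.22399. For the 'no-rain-predicted' outcome, the likelihood ratio is 0.224/0.883 = 0.25368.
Posterior odds = 0.22399 × 0.25368 = 0.056822, so P(H|E) = 0.056822/(1+0.056822) = 0.054.

P(H | E) ≈ 0.054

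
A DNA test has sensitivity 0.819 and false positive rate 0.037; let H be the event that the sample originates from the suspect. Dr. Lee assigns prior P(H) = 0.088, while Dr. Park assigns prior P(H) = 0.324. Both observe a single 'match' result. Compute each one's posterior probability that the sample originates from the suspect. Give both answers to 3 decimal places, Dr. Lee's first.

The likelihood ratio for a 'match' result is 0.819/0.037 = 22.135.
Dr. Lee: prior odds 0.088/0.912 = 0.096491; posterior odds 2.1358; posterior probability 0.681.
Dr. Park: prior odds 0.324/0.676 = 0.47929; posterior odds 10.609; posterior probability 0.914.

Dr. Lee: 0.681; Dr. Park: 0.914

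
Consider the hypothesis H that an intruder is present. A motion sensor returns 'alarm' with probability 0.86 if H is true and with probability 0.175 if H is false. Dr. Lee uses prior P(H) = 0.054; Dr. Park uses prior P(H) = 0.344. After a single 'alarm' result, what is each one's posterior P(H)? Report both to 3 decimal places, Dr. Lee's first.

Dr. Lee: 0.219; Dr. Park: 0.720

The likelihood ratio for an 'alarm' result is 0.86/0.175 = 4.9143.
Dr. Lee: prior odds 0.054/0.946 = 0.057082; posterior odds 0.28052; posterior probability 0.219.
Dr. Park: prior odds 0.344/0.656 = 0.52439; posterior odds 2.5770; posterior probability 0.720.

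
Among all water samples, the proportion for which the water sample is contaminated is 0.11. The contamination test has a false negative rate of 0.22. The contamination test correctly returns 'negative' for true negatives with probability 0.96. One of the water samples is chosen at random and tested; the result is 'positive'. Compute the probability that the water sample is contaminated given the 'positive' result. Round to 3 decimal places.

Let H be the event that the water sample is contaminated. P(H) = 0.11, so P(¬H) = 0.89. With E the 'positive' result, P(E|H) = 0.78 and P(E|¬H) = 0.04.
P(E) = 0.78·0.11 + 0.04·0.89 = 0.085800 + 0.035600 = 0.12140.
By Bayes' theorem, P(H|E) = 0.085800 / 0.12140 = 0.707.

P(H | E) ≈ 0.707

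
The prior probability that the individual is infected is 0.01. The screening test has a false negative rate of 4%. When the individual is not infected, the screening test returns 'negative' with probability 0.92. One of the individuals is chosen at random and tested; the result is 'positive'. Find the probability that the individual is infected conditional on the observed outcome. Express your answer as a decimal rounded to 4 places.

Write H for 'the individual is infected'. Prior odds H:¬H = 0.01/0.99 = 0.010101. For the 'positive' outcome, the likelihood ratio is 0.96/0.08 = 12.000.
Posterior odds = 0.010101 × 12.000 = 0.12121, so P(H|E) = 0.12121/(1+0.12121) = 0.1081.

P(H | E) ≈ 0.1081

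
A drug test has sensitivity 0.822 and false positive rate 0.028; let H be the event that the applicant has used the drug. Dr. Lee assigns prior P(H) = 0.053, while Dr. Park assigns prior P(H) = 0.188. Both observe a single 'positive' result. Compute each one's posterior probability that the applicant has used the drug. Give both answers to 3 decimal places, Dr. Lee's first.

Dr. Lee: 0.622; Dr. Park: 0.872

The likelihood ratio for a 'positive' result is 0.822/0.028 = 29.357.
Dr. Lee: prior odds 0.053/0.947 = 0.055966; posterior odds 1.6430; posterior probability 0.622.
Dr. Park: prior odds 0.188/0.812 = 0.23153; posterior odds 6.7970; posterior probability 0.872.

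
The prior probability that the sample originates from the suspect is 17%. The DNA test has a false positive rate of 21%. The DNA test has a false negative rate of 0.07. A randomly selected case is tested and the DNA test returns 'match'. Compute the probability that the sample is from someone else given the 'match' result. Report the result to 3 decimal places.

Write H for 'the sample originates from the suspect'. Prior odds H:¬H = 0.17/0.83 = 0.20482. For the 'match' outcome, the likelihood ratio is 0.93/0.21 = 4.4286.
Posterior odds = 0.20482 × 4.4286 = 0.90706, so P(H|E) = 0.90706/(1+0.90706) = 0.476. Then P(¬H|E) = 1 − 0.476 = 0.524.

P(¬H | E) ≈ 0.524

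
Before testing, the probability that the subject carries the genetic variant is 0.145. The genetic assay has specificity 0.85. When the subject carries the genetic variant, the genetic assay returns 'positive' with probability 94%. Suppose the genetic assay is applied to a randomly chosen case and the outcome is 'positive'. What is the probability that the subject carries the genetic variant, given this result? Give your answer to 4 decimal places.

Write H for 'the subject carries the genetic variant'. Prior odds H:¬H = 0.145/0.855 = 0.16959. For the 'positive' outcome, the likelihood ratio is 0.94/0.15 = 6.2667.
Posterior odds = 0.16959 × 6.2667 = 1.0628, so P(H|E) = 1.0628/(1+1.0628) = 0.5152.

P(H | E) ≈ 0.5152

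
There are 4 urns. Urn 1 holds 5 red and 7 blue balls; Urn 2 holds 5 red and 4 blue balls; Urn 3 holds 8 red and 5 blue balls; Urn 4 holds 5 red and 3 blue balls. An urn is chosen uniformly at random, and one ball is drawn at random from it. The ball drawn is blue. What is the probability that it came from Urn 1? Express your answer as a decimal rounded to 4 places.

P(blue|Urn 1) = 0.5833; P(blue|Urn 2) = 0.4444; P(blue|Urn 3) = 0.3846; P(blue|Urn 4) = 0.375.
Prior × likelihood for each source: 0.25·0.5833=0.1458, 0.25·0.4444=0.1111, 0.25·0.3846=0.09615, 0.25·0.375=0.09375. Summing gives P(blue) = 0.44685.
P(Urn 1 | blue) = 0.1458 / 0.44685 = 0.3264.

Posterior probability ≈ 0.3264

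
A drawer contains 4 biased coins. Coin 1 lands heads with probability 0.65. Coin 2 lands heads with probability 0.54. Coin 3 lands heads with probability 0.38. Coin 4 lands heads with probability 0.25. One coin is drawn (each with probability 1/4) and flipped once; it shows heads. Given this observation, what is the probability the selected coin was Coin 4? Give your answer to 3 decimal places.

P(heads|C1) = 0.65; P(heads|C2) = 0.54; P(heads|C3) = 0.38; P(heads|C4) = 0.25.
Prior × likelihood for each source: 0.25·0.65=0.1625, 0.25·0.54=0.1350, 0.25·0.38=0.09500, 0.25·0.25=0.06250. Summing gives P(heads) = 0.45500.
P(Coin 4 | heads) = 0.06250 / 0.45500 = 0.137.

Posterior probability ≈ 0.137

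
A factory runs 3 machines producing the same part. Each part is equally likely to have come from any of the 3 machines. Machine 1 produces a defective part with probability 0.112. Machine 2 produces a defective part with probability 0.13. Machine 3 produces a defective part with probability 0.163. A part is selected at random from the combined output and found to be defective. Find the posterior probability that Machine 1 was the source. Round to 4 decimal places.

P(defective|M1) = 0.112; P(defective|M2) = 0.13; P(defective|M3) = 0.163.
Prior × likelihood for each source: 0.333333·0.112=0.03733, 0.333333·0.13=0.04333, 0.333333·0.163=0.05433. Summing gives P(defective) = 0.13500.
P(Machine 1 | defective) = 0.03733 / 0.13500 = 0.2765.

Posterior probability ≈ 0.2765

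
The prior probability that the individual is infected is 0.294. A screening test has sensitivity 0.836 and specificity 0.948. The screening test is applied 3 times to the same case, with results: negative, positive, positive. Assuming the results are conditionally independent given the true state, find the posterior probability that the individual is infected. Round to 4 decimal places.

Posterior P(H) ≈ 0.9490

Let H be the event that the individual is infected; start with P(H) = 0.294. P('positive'|H) = 0.836, P('positive'|¬H) = 0.052.
Update on result 1 ('negative'): P(H) ← 0.164·0.2940 / (0.164·0.2940 + 0.948·0.7060) = 0.048216/0.71750 = 0.0672.
Update on result 2 ('positive'): P(H) ← 0.836·0.0672 / (0.836·0.0672 + 0.052·0.9328) = 0.056179/0.10468 = 0.5366.
Update on result 3 ('positive'): P(H) ← 0.836·0.5366 / (0.836·0.5366 + 0.052·0.4634) = 0.44864/0.47273 = 0.9490.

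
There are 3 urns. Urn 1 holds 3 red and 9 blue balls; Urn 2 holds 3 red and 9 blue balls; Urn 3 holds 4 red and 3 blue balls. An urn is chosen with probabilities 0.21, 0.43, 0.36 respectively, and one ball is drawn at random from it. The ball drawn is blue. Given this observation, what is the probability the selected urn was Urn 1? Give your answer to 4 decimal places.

Tabulate prior·likelihood by source: [1] prior 0.21, lik 0.75, product 0.1575; [2] prior 0.43, lik 0.75, product 0.3225; [3] prior 0.36, lik 0.4286, product 0.1543.
Normalizing constant = 0.63429; the posterior for Urn 1 is its product over the sum, 0.1575/0.63429 = 0.2483.

Posterior probability ≈ 0.2483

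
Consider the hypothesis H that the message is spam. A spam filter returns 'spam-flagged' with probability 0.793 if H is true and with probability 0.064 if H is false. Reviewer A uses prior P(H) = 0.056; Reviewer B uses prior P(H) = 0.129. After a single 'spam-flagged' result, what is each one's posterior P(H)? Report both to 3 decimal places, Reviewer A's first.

Reviewer A: 0.424; Reviewer B: 0.647

P('+'|H) = 0.793, P('+'|¬H) = 0.064.
Reviewer A: numerator 0.793·0.056 = 0.044408; evidence = 0.044408+0.064·0.944 = 0.10482; posterior = 0.424.
Reviewer B: numerator 0.793·0.129 = 0.10230; evidence = 0.10230+0.064·0.871 = 0.15804; posterior = 0.647.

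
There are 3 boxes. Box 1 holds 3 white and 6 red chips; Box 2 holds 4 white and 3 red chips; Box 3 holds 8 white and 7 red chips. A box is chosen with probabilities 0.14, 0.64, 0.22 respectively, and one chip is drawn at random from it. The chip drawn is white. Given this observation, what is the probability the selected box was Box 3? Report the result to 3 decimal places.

P(white|Box 1) = 0.3333; P(white|Box 2) = 0.5714; P(white|Box 3) = 0.5333.
Prior × likelihood for each source: 0.14·0.3333=0.04667, 0.64·0.5714=0.3657, 0.22·0.5333=0.1173. Summing gives P(white) = 0.52971.
P(Box 3 | white) = 0.1173 / 0.52971 = 0.222.

Posterior probability ≈ 0.222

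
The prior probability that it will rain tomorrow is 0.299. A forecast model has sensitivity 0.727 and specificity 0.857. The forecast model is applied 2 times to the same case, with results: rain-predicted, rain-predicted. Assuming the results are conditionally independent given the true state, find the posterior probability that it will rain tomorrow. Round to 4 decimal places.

Posterior P(H) ≈ 0.9168

Let H be the event that it will rain tomorrow; start with P(H) = 0.299. P('rain-predicted'|H) = 0.727, P('rain-predicted'|¬H) = 0.143.
Update on result 1 ('rain-predicted'): P(H) ← 0.727·0.2990 / (0.727·0.2990 + 0.143·0.7010) = 0.21737/0.31762 = 0.6844.
Update on result 2 ('rain-predicted'): P(H) ← 0.727·0.6844 / (0.727·0.6844 + 0.143·0.3156) = 0.49755/0.54268 = 0.9168.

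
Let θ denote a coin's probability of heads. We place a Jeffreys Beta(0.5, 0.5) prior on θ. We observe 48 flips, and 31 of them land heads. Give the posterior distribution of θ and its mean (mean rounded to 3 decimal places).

The binomial likelihood is conjugate to the Beta prior: with 31 successes and 17 failures, the posterior is Beta(0.5+31, 0.5+17) = Beta(31.5, 17.5).
E[θ | data] = 31.5/(31.5+17.5) = 0.643.

Posterior: Beta(31.5, 17.5); mean ≈ 0.643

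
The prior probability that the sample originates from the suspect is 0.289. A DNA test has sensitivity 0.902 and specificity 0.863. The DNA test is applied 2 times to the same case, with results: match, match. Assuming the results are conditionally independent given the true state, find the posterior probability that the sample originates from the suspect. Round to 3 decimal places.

Let H be the event that the sample originates from the suspect; start with P(H) = 0.289. P('match'|H) = 0.902, P('match'|¬H) = 0.137.
Update on result 1 ('match'): P(H) ← 0.902·0.2890 / (0.902·0.2890 + 0.137·0.7110) = 0.26068/0.35808 = 0.7280.
Update on result 2 ('match'): P(H) ← 0.902·0.7280 / (0.902·0.7280 + 0.137·0.2720) = 0.65664/0.69390 = 0.9463.

Posterior P(H) ≈ 0.946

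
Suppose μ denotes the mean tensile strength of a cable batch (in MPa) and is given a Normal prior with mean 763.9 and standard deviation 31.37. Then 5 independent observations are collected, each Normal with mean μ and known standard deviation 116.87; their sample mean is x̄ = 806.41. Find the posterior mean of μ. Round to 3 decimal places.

Posterior mean ≈ 775.158

Prior precision 1/τ₀² = 1/31.37² = 0.00101618; data precision n/σ² = 5/116.87² = 0.00036607.
Posterior precision = 0.00101618 + 0.00036607 = 0.00138225.
Posterior mean = (0.00101618·763.9 + 0.00036607·806.41) / 0.00138225 = 775.158.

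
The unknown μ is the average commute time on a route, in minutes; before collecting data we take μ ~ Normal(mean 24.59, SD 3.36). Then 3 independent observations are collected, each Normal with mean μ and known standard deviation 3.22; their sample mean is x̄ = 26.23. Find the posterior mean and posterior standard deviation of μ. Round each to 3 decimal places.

With known σ, the Normal prior is conjugate. Weight on the data is w = (n/σ²)/(n/σ² + 1/τ₀²) = 0.289341/(0.289341+0.0885771) = 0.76562.
Posterior mean = w·x̄ + (1−w)·μ₀ = 0.76562·26.23 + 0.23438·24.59 = 25.846. Posterior variance = 1/(0.289341+0.0885771) = 2.64608, so SD = 1.627.

Posterior mean ≈ 25.846; posterior SD ≈ 1.627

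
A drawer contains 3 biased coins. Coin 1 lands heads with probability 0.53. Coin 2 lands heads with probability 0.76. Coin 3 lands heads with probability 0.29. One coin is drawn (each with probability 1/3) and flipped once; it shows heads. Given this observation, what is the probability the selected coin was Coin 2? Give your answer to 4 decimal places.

Posterior probability ≈ 0.4810

P(heads|C1) = 0.53; P(heads|C2) = 0.76; P(heads|C3) = 0.29.
Prior × likelihood for each source: 0.333333·0.53=0.1767, 0.333333·0.76=0.2533, 0.333333·0.29=0.09667. Summing gives P(heads) = 0.52667.
P(Coin 2 | heads) = 0.2533 / 0.52667 = 0.4810.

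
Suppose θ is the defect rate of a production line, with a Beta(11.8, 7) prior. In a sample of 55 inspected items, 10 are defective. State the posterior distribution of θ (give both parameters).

The binomial likelihood is conjugate to the Beta prior: with 10 successes and 45 failures, the posterior is Beta(11.8+10, 7+45) = Beta(21.8, 52).

Posterior: Beta(21.8, 52)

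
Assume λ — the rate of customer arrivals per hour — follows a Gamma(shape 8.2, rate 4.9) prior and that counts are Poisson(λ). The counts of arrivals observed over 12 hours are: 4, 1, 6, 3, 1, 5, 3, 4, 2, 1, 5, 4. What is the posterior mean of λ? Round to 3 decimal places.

The Poisson likelihood adds the total count to the shape and the number of exposure periods to the rate. Here ∑xᵢ = 39 and n = 12, so shape 8.2→47.2 and rate 4.9→16.9.
Posterior mean = shape/rate = 47.2/16.9 = 2.793.

Posterior mean ≈ 2.793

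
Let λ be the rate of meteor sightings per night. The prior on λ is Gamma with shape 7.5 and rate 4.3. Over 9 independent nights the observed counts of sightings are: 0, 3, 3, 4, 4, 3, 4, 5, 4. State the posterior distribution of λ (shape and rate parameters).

The Poisson likelihood adds the total count to the shape and the number of exposure periods to the rate. Here ∑xᵢ = 30 and n = 9, so shape 7.5→37.5 and rate 4.3→13.3.

Posterior: Gamma(shape=37.5, rate=13.3)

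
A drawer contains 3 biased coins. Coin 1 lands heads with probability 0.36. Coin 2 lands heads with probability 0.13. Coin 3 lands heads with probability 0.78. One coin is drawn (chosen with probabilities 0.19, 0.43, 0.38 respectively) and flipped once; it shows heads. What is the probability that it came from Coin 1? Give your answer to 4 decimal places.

Posterior probability ≈ 0.1626

Tabulate prior·likelihood by source: [1] prior 0.19, lik 0.36, product 0.06840; [2] prior 0.43, lik 0.13, product 0.05590; [3] prior 0.38, lik 0.78, product 0.2964.
Normalizing constant = 0.42070; the posterior for Coin 1 is its product over the sum, 0.06840/0.42070 = 0.1626.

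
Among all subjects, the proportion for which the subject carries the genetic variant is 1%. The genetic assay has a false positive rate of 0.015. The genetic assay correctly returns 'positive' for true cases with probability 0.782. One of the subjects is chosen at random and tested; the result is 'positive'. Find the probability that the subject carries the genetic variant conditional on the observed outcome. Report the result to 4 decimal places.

Let H be the event that the subject carries the genetic variant. P(H) = 0.01, so P(¬H) = 0.99. With E the 'positive' result, P(E|H) = 0.782 and P(E|¬H) = 0.015.
P(E) = 0.782·0.01 + 0.015·0.99 = 0.0078200 + 0.014850 = 0.022670.
By Bayes' theorem, P(H|E) = 0.0078200 / 0.022670 = 0.3449.

P(H | E) ≈ 0.3449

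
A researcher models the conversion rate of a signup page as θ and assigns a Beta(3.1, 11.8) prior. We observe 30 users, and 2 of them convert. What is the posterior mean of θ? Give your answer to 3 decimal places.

Posterior mean ≈ 0.114

Observing 2 successes and 28 failures updates Beta(3.1, 11.8) by adding the success and failure counts to the two shape parameters: α = 3.1+2 = 5.1, β = 11.8+28 = 39.8.
Posterior mean = α/(α+β) = 5.1/44.9 = 0.114.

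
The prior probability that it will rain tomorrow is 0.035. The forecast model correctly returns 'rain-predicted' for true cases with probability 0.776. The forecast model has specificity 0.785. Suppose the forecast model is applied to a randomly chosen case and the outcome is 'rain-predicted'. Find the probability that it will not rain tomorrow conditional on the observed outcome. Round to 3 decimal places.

P(¬H | E) ≈ 0.884

Write H for 'it will rain tomorrow'. Prior odds H:¬H = 0.035/0.965 = 0.036269. For the 'rain-predicted' outcome, the likelihood ratio is 0.776/0.215 = 3.6093.
Posterior odds = 0.036269 × 3.6093 = 0.13091, so P(H|E) = 0.13091/(1+0.13091) = 0.116. Then P(¬H|E) = 1 − 0.116 = 0.884.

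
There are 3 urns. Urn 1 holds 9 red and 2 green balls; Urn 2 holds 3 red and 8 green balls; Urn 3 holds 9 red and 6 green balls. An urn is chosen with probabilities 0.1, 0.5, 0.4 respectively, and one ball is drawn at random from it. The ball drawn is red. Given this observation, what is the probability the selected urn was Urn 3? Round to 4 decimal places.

Tabulate prior·likelihood by source: [1] prior 0.1, lik 0.8182, product 0.08182; [2] prior 0.5, lik 0.2727, product 0.1364; [3] prior 0.4, lik 0.6, product 0.2400.
Normalizing constant = 0.45818; the posterior for Urn 3 is its product over the sum, 0.2400/0.45818 = 0.5238.

Posterior probability ≈ 0.5238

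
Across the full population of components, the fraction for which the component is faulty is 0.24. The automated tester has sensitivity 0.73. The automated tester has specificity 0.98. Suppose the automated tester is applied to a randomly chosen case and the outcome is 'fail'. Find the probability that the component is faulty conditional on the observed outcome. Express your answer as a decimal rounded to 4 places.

P(H | E) ≈ 0.9202

Let H be the event that the component is faulty. P(H) = 0.24, so P(¬H) = 0.76. With E the 'fail' result, P(E|H) = 0.73 and P(E|¬H) = 0.02.
P(E) = 0.73·0.24 + 0.02·0.76 = 0.17520 + 0.015200 = 0.19040.
By Bayes' theorem, P(H|E) = 0.17520 / 0.19040 = 0.9202.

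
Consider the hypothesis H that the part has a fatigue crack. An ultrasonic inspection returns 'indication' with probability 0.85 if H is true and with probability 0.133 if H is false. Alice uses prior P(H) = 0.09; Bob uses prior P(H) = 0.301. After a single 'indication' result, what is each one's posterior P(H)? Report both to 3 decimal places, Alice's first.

Alice: 0.387; Bob: 0.733

The likelihood ratio for an 'indication' result is 0.85/0.133 = 6.3910.
Alice: prior odds 0.09/0.91 = 0.098901; posterior odds 0.63207; posterior probability 0.387.
Bob: prior odds 0.301/0.699 = 0.43062; posterior odds 2.7521; posterior probability 0.733.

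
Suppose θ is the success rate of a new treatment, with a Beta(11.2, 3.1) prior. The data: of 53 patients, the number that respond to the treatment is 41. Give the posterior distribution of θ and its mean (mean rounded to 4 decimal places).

The binomial likelihood is conjugate to the Beta prior: with 41 successes and 12 failures, the posterior is Beta(11.2+41, 3.1+12) = Beta(52.2, 15.1).
Posterior mean = α/(α+β) = 52.2/67.3 = 0.7756.

Posterior: Beta(52.2, 15.1); mean ≈ 0.7756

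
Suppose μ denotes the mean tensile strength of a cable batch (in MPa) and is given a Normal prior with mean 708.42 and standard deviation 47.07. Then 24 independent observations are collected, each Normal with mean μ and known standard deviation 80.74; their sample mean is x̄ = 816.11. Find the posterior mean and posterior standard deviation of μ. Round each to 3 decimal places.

Prior precision 1/τ₀² = 1/47.07² = 0.00045135; data precision n/σ² = 24/80.74² = 0.00368158.
Posterior precision = 0.00045135 + 0.00368158 = 0.00413292, giving posterior SD = 1/√0.00413292 = 15.555.
Posterior mean = (0.00045135·708.42 + 0.00368158·816.11) / 0.00413292 = 804.349.

Posterior mean ≈ 804.349; posterior SD ≈ 15.555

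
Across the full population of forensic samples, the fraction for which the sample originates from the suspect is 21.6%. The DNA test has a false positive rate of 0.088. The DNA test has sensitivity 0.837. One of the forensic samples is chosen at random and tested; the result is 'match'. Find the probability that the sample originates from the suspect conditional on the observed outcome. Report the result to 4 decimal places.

Let H be the event that the sample originates from the suspect. P(H) = 0.216, so P(¬H) = 0.784. With E the 'match' result, P(E|H) = 0.837 and P(E|¬H) = 0.088.
P(E) = 0.837·0.216 + 0.088·0.784 = 0.18079 + 0.068992 = 0.24978.
By Bayes' theorem, P(H|E) = 0.18079 / 0.24978 = 0.7238.

P(H | E) ≈ 0.7238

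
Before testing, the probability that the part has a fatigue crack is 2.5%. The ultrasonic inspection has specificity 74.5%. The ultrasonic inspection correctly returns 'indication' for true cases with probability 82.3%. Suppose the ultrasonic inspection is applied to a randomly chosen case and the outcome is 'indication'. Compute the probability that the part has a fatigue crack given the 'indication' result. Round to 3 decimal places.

P(H | E) ≈ 0.076

Write H for 'the part has a fatigue crack'. Prior odds H:¬H = 0.025/0.975 = 0.025641. For the 'indication' outcome, the likelihood ratio is 0.823/0.255 = 3.2275.
Posterior odds = 0.025641 × 3.2275 = 0.082755, so P(H|E) = 0.082755/(1+0.082755) = 0.076.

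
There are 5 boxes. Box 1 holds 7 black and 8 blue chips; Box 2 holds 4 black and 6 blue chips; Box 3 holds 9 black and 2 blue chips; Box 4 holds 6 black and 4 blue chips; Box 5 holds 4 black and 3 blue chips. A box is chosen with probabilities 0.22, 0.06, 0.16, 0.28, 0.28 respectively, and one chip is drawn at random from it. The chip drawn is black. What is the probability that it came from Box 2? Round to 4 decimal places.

Tabulate prior·likelihood by source: [1] prior 0.22, lik 0.4667, product 0.1027; [2] prior 0.06, lik 0.4, product 0.02400; [3] prior 0.16, lik 0.8182, product 0.1309; [4] prior 0.28, lik 0.6, product 0.1680; [5] prior 0.28, lik 0.5714, product 0.1600.
Normalizing constant = 0.58558; the posterior for Box 2 is its product over the sum, 0.02400/0.58558 = 0.0410.

Posterior probability ≈ 0.0410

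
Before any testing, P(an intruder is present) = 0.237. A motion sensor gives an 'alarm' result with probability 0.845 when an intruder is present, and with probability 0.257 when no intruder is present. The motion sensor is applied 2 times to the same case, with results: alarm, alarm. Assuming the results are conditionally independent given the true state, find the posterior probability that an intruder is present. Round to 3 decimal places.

Posterior P(H) ≈ 0.771

With H the event that an intruder is present, the joint likelihood of the observed sequence is P(data|H) = 0.845·0.845 = 0.71402 and P(data|¬H) = 0.257·0.257 = 0.066049.
Bayes: P(H|data) = 0.237·0.71402 / (0.237·0.71402 + 0.763·0.066049) = 0.16922/0.21962 = 0.7705.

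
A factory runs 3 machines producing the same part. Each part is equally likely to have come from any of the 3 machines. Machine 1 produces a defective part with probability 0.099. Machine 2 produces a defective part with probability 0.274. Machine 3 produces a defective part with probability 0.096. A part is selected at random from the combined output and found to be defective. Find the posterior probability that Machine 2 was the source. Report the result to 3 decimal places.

P(defective|M1) = 0.099; P(defective|M2) = 0.274; P(defective|M3) = 0.096.
Prior × likelihood for each source: 0.333333·0.099=0.03300, 0.333333·0.274=0.09133, 0.333333·0.096=0.03200. Summing gives P(defective) = 0.15633.
P(Machine 2 | defective) = 0.09133 / 0.15633 = 0.584.

Posterior probability ≈ 0.584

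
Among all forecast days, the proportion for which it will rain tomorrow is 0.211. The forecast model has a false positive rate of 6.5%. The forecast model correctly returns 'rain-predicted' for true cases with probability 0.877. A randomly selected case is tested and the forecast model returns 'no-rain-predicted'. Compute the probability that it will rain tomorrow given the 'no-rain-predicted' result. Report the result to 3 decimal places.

Write H for 'it will rain tomorrow'. Prior odds H:¬H = 0.211/0.789 = 0.26743. For the 'no-rain-predicted' outcome, the likelihood ratio is 0.123/0.935 = 0.13155.
Posterior odds = 0.26743 × 0.13155 = 0.035180, so P(H|E) = 0.035180/(1+0.035180) = 0.034.

P(H | E) ≈ 0.034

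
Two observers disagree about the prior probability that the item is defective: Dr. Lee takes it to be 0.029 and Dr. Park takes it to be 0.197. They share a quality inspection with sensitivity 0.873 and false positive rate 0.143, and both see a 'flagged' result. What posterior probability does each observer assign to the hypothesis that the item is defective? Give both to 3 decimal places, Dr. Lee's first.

The likelihood ratio for a 'flagged' result is 0.873/0.143 = 6.1049.
Dr. Lee: prior odds 0.029/0.971 = 0.029866; posterior odds 0.18233; posterior probability 0.154.
Dr. Park: prior odds 0.197/0.803 = 0.24533; posterior odds 1.4977; posterior probability 0.600.

Dr. Lee: 0.154; Dr. Park: 0.600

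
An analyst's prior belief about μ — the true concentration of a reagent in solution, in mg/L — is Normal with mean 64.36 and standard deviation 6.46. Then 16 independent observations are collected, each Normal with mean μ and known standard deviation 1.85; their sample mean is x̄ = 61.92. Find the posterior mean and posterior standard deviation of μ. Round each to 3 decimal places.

Prior precision 1/τ₀² = 1/6.46² = 0.0239627; data precision n/σ² = 16/1.85² = 4.67495.
Posterior precision = 0.0239627 + 4.67495 = 4.69891, giving posterior SD = 1/√4.69891 = 0.461.
Posterior mean = (0.0239627·64.36 + 4.67495·61.92) / 4.69891 = 61.932.

Posterior mean ≈ 61.932; posterior SD ≈ 0.461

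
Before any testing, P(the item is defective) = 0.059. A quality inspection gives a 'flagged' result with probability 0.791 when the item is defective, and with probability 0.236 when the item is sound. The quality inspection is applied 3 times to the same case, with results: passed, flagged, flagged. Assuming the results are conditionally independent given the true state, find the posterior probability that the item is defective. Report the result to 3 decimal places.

Let H be the event that the item is defective; start with P(H) = 0.059. P('flagged'|H) = 0.791, P('flagged'|¬H) = 0.236.
Update on result 1 ('passed'): P(H) ← 0.209·0.0590 / (0.209·0.0590 + 0.764·0.9410) = 0.012331/0.73125 = 0.0169.
Update on result 2 ('flagged'): P(H) ← 0.791·0.0169 / (0.791·0.0169 + 0.236·0.9831) = 0.013338/0.24536 = 0.0544.
Update on result 3 ('flagged'): P(H) ← 0.791·0.0544 / (0.791·0.0544 + 0.236·0.9456) = 0.043001/0.26617 = 0.1616.

Posterior P(H) ≈ 0.162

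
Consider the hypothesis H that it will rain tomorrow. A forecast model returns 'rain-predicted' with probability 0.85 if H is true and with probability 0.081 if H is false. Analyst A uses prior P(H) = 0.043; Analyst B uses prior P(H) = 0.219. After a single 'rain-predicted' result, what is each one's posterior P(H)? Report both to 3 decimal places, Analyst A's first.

Analyst A: 0.320; Analyst B: 0.746

P('+'|H) = 0.85, P('+'|¬H) = 0.081.
Analyst A: numerator 0.85·0.043 = 0.036550; evidence = 0.036550+0.081·0.957 = 0.11407; posterior = 0.320.
Analyst B: numerator 0.85·0.219 = 0.18615; evidence = 0.18615+0.081·0.781 = 0.24941; posterior = 0.746.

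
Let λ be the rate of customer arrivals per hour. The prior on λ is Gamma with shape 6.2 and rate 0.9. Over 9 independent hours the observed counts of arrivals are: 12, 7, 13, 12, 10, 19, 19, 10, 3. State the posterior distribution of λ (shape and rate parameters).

Posterior: Gamma(shape=111.2, rate=9.9)

Total count ∑xᵢ = 105 over n = 9 hours.
Gamma is conjugate to the Poisson likelihood: posterior is Gamma(shape = 6.2+105 = 111.2, rate = 0.9+9 = 9.9).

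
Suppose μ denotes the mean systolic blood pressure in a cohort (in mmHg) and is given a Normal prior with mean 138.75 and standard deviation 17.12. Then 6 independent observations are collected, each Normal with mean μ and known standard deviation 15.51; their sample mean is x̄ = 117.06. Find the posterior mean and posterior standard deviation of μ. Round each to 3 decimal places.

Prior precision 1/τ₀² = 1/17.12² = 0.00341187; data precision n/σ² = 6/15.51² = 0.0249418.
Posterior precision = 0.00341187 + 0.0249418 = 0.0283537, giving posterior SD = 1/√0.0283537 = 5.939.
Posterior mean = (0.00341187·138.75 + 0.0249418·117.06) / 0.0283537 = 119.670.

Posterior mean ≈ 119.670; posterior SD ≈ 5.939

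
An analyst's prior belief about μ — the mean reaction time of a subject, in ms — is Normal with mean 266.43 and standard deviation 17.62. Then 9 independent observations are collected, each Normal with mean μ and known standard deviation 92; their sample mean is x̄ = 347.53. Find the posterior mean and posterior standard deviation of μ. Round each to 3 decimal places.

Posterior mean ≈ 286.558; posterior SD ≈ 15.278

With known σ, the Normal prior is conjugate. Weight on the data is w = (n/σ²)/(n/σ² + 1/τ₀²) = 0.00106333/(0.00106333+0.00322098) = 0.24819.
Posterior mean = w·x̄ + (1−w)·μ₀ = 0.24819·347.53 + 0.75181·266.43 = 286.558. Posterior variance = 1/(0.00106333+0.00322098) = 233.410, so SD = 15.278.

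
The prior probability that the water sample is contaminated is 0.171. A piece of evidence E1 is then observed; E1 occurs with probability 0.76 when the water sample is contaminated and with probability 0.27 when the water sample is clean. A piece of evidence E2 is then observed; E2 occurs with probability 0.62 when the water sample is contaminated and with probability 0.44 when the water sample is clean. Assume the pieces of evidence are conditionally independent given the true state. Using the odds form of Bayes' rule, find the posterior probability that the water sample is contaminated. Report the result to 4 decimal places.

Prior odds = 0.171/(1−0.171) = 0.20627. In log-odds, ln(0.20627) = -1.5786.
Add log likelihood ratios: ln(2.8148) + ln(1.4091) = 1.3778.
Posterior log-odds = -0.20072, so posterior odds = exp(-0.20072) = 0.81815. Converting, P(H|E) = 0.81815/1.8181 = 0.4500.

Posterior probability ≈ 0.4500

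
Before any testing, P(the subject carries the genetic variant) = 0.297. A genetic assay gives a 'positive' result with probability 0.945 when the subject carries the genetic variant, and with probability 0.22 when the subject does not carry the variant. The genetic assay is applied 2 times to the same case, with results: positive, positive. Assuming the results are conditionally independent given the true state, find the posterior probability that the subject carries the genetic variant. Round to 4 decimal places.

With H the event that the subject carries the genetic variant, the joint likelihood of the observed sequence is P(data|H) = 0.945·0.945 = 0.89302 and P(data|¬H) = 0.22·0.22 = 0.048400.
Bayes: P(H|data) = 0.297·0.89302 / (0.297·0.89302 + 0.703·0.048400) = 0.26523/0.29925 = 0.8863.

Posterior P(H) ≈ 0.8863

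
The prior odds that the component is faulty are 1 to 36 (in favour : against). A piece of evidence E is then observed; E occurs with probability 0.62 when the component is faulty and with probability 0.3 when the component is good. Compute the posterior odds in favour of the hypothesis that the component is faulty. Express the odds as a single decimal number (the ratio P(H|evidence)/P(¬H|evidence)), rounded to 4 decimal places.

Posterior odds ≈ 0.0574

Prior odds = 1/36 = 0.027778.
Likelihood ratio for E = 0.62/0.3 = 2.0667.
Posterior odds = prior odds × LR = 0.057407.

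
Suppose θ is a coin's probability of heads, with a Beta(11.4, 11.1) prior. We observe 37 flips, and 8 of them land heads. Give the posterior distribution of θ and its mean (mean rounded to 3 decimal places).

Posterior: Beta(19.4, 40.1); mean ≈ 0.326

The binomial likelihood is conjugate to the Beta prior: with 8 successes and 29 failures, the posterior is Beta(11.4+8, 11.1+29) = Beta(19.4, 40.1).
Posterior mean = α/(α+β) = 19.4/59.5 = 0.326.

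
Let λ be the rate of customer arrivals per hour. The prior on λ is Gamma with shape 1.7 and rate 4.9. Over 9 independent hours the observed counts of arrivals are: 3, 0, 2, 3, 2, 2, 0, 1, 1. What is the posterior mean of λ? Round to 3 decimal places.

Total count ∑xᵢ = 14 over n = 9 hours.
Gamma is conjugate to the Poisson likelihood: posterior is Gamma(shape = 1.7+14 = 15.7, rate = 4.9+9 = 13.9).
Posterior mean = shape/rate = 15.7/13.9 = 1.129.

Posterior mean ≈ 1.129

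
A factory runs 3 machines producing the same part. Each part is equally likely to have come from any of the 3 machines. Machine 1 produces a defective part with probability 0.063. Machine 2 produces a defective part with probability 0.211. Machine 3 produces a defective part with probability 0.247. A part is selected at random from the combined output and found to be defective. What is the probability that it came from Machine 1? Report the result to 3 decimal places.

Posterior probability ≈ 0.121

Tabulate prior·likelihood by source: [1] prior 0.333333, lik 0.063, product 0.02100; [2] prior 0.333333, lik 0.211, product 0.07033; [3] prior 0.333333, lik 0.247, product 0.08233.
Normalizing constant = 0.17367; the posterior for Machine 1 is its product over the sum, 0.02100/0.17367 = 0.121.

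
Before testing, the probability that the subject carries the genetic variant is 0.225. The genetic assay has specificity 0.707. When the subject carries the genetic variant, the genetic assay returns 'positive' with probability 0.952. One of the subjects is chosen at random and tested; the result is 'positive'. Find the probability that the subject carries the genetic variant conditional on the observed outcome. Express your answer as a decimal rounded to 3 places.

Write H for 'the subject carries the genetic variant'. Prior odds H:¬H = 0.225/0.775 = 0.29032. For the 'positive' outcome, the likelihood ratio is 0.952/0.293 = 3.2491.
Posterior odds = 0.29032 × 3.2491 = 0.94330, so P(H|E) = 0.94330/(1+0.94330) = 0.485.

P(H | E) ≈ 0.485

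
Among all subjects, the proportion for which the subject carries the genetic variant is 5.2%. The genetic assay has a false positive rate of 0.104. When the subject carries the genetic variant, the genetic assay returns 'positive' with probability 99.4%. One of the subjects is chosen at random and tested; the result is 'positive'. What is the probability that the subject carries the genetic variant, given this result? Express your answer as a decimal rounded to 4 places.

P(H | E) ≈ 0.3439

Write H for 'the subject carries the genetic variant'. Prior odds H:¬H = 0.052/0.948 = 0.054852. For the 'positive' outcome, the likelihood ratio is 0.994/0.104 = 9.5577.
Posterior odds = 0.054852 × 9.5577 = 0.52426, so P(H|E) = 0.52426/(1+0.52426) = 0.3439.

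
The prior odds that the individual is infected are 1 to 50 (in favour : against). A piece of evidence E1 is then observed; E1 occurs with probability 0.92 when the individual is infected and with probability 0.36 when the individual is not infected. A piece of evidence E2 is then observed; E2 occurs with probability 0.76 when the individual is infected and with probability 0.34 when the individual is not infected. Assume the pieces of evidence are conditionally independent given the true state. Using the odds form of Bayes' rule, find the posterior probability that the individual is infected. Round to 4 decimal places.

Posterior probability ≈ 0.1025

Prior odds = 1/50 = 0.020000.
Likelihood ratio for E1 = 0.92/0.36 = 2.5556.
Likelihood ratio for E2 = 0.76/0.34 = 2.2353.
Posterior odds = prior odds × LR₁ × LR₂ = 0.11425.
Posterior probability = odds/(1+odds) = 0.11425/1.1142 = 0.1025.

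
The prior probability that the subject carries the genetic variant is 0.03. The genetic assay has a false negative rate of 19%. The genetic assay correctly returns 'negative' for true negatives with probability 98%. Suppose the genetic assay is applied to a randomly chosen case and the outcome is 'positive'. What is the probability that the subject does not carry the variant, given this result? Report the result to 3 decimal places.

P(¬H | E) ≈ 0.444

Let H be the event that the subject carries the genetic variant. P(H) = 0.03, so P(¬H) = 0.97. With E the 'positive' result, P(E|H) = 0.81 and P(E|¬H) = 0.02.
P(E) = 0.81·0.03 + 0.02·0.97 = 0.024300 + 0.019400 = 0.043700.
By Bayes' theorem, P(H|E) = 0.024300 / 0.043700 = 0.556. Hence P(¬H|E) = 1 − 0.556 = 0.444.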